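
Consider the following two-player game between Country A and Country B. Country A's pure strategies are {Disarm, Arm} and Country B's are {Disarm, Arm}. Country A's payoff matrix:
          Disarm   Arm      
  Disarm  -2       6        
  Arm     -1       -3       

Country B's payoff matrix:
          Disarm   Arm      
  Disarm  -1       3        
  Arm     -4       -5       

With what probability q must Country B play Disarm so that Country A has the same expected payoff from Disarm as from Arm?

In a mixed equilibrium Country A is indifferent between Disarm and Arm; this condition fixes q.
  Country A's expected payoff from Disarm: q·(-2) + (1−q)·6 = -8q + 6
  Country A's expected payoff from Arm: q·(-1) + (1−q)·(-3) = 2q - 3
  -8q + 6 = 2q - 3  ⇒  -10q = -9  ⇒  q = 9/10.

q = 9/10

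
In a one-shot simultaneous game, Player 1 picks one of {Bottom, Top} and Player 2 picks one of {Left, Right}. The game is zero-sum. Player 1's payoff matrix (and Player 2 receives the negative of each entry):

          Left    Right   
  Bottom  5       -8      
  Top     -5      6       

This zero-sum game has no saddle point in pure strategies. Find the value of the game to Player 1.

Player 1's indifference between Bottom and Top determines Player 2's mixing probability q:
  Player 1's expected payoff from Bottom: q·5 + (1−q)·(-8) = 13q - 8
  Player 1's expected payoff from Top: q·(-5) + (1−q)·6 = -11q + 6
  13q - 8 = -11q + 6  ⇒  24q = 14  ⇒  q = 7/12.
The value is Player 1's expected payoff against this mix (using Bottom): (7/12)·5 + (5/12)·(-8) = -5/12.

v = -5/12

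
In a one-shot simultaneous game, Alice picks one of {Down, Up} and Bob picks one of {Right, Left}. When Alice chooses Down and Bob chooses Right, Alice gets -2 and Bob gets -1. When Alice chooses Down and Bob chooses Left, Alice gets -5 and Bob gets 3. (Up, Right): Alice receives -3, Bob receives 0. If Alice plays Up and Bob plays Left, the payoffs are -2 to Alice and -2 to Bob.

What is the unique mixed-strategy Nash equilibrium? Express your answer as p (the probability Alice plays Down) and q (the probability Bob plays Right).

p = 1/3, q = 3/4

In a mixed equilibrium Bob is indifferent between Right and Left; this condition fixes p.
  Bob's expected payoff from Right: p·(-1) + (1−p)·0 = -p
  Bob's expected payoff from Left: p·3 + (1−p)·(-2) = 5p - 2
  -p = 5p - 2  ⇒  -6p = -2  ⇒  p = 1/3.
In a mixed equilibrium Alice is indifferent between Down and Up; this condition fixes q.
  Alice's payoff to Down: q·(-2) + (1−q)·(-5) = 3q - 5
  Alice's payoff to Up: q·(-3) + (1−q)·(-2) = -q - 2
  3q - 5 = -q - 2  ⇒  4q = 3  ⇒  q = 3/4.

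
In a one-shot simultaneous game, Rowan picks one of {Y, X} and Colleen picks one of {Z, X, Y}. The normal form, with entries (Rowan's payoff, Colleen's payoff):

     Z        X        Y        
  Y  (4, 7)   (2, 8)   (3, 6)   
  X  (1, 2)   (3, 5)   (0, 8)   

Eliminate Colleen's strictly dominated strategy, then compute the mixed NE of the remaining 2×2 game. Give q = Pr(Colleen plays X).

q = 3/4

Colleen's strategy Z is strictly dominated by X: 8 > 7 and 5 > 2. Eliminate Z.
Colleen's mix must leave Rowan indifferent between Y and X.
  Rowan's payoff to Y: q·2 + (1−q)·3 = -q + 3
  Rowan's payoff to X: q·3 + (1−q)·0 = 3q
  -q + 3 = 3q  ⇒  -4q = -3  ⇒  q = 3/4.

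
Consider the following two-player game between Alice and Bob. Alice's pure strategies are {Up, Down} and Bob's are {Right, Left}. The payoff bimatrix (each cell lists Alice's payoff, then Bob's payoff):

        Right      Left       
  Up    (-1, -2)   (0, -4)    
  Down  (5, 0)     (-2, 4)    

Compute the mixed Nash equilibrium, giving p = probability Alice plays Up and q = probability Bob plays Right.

Alice's mix must leave Bob indifferent between Right and Left.
  Bob's expected payoff from Right: p·(-2) + (1−p)·0 = -2p
  Bob's expected payoff from Left: p·(-4) + (1−p)·4 = -8p + 4
  -2p = -8p + 4  ⇒  6p = 4  ⇒  p = 2/3.
For Alice to be willing to mix, Alice must be indifferent between Up and Down, which pins down Bob's mix.
  Alice's expected payoff from Up: q·(-1) + (1−q)·0 = -q
  Alice's expected payoff from Down: q·5 + (1−q)·(-2) = 7q - 2
  -q = 7q - 2  ⇒  -8q = -2  ⇒  q = 1/4.

p = 2/3, q = 1/4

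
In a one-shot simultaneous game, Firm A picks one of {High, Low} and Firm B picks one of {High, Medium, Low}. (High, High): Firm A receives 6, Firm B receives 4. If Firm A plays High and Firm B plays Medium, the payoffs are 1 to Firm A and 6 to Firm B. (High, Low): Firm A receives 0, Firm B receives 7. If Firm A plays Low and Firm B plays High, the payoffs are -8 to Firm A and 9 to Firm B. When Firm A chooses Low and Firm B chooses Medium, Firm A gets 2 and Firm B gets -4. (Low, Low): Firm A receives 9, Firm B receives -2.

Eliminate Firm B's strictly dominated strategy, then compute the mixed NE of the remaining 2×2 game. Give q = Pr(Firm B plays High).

Firm B's strategy Medium is strictly dominated by Low: 7 > 6 and -2 > -4. Eliminate Medium.
In a mixed equilibrium Firm A is indifferent between High and Low; this condition fixes q.
  Firm A's payoff to High: q·6 + (1−q)·0 = 6q
  Firm A's payoff to Low: q·(-8) + (1−q)·9 = -17q + 9
  6q = -17q + 9  ⇒  23q = 9  ⇒  q = 9/23.

q = 9/23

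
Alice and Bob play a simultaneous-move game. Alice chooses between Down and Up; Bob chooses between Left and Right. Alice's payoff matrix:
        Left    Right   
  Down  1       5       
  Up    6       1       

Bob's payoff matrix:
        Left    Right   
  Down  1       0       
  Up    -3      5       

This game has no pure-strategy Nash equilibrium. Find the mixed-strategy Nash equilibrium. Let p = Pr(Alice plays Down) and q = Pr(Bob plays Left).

p = 8/9, q = 4/9

For Bob to be willing to mix, Bob must be indifferent between Left and Right, which pins down Alice's mix.
  Bob's payoff to Left: p·1 + (1−p)·(-3) = 4p - 3
  Bob's payoff to Right: p·0 + (1−p)·5 = -5p + 5
  4p - 3 = -5p + 5  ⇒  9p = 8  ⇒  p = 8/9.
For Alice to be willing to mix, Alice must be indifferent between Down and Up, which pins down Bob's mix.
  Alice's payoff from Down: q·1 + (1−q)·5 = -4q + 5
  Alice's payoff from Up: q·6 + (1−q)·1 = 5q + 1
  -4q + 5 = 5q + 1  ⇒  -9q = -4  ⇒  q = 4/9.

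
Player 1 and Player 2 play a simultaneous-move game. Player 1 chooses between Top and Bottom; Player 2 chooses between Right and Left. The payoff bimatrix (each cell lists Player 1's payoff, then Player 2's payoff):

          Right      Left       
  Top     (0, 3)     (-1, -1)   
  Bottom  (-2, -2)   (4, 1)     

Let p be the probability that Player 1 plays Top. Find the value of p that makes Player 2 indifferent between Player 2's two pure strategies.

Set Player 2's expected payoff from Right equal to that from Left:
  Player 2's payoff to Right: p·3 + (1−p)·(-2) = 5p - 2
  Player 2's payoff to Left: p·(-1) + (1−p)·1 = -2p + 1
  5p - 2 = -2p + 1  ⇒  7p = 3  ⇒  p = 3/7.

p = 3/7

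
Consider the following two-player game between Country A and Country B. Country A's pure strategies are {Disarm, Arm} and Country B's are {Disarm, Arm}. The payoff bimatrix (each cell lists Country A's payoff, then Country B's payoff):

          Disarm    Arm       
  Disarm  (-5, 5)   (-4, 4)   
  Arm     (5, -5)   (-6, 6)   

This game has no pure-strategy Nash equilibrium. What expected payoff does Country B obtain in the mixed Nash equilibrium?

25/6

Set Country B's expected payoff from Disarm equal to that from Arm:
  Country B's payoff from Disarm: p·5 + (1−p)·(-5) = 10p - 5
  Country B's payoff from Arm: p·4 + (1−p)·6 = -2p + 6
  10p - 5 = -2p + 6  ⇒  12p = 11  ⇒  p = 11/12.
At equilibrium Country B is indifferent across columns, so Country B's payoff equals the payoff from Disarm: (11/12)·5 + (1/12)·(-5) = 25/6.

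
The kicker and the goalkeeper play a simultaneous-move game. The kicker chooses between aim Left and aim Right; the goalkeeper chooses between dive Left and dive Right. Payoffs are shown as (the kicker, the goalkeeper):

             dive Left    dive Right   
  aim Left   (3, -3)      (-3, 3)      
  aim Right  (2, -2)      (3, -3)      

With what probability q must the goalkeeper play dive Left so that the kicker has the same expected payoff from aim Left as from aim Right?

For the kicker to be willing to mix, the kicker must be indifferent between aim Left and aim Right, which pins down the goalkeeper's mix.
  the kicker's payoff to aim Left: q·3 + (1−q)·(-3) = 6q - 3
  the kicker's payoff to aim Right: q·2 + (1−q)·3 = -q + 3
  6q - 3 = -q + 3  ⇒  7q = 6  ⇒  q = 6/7.

q = 6/7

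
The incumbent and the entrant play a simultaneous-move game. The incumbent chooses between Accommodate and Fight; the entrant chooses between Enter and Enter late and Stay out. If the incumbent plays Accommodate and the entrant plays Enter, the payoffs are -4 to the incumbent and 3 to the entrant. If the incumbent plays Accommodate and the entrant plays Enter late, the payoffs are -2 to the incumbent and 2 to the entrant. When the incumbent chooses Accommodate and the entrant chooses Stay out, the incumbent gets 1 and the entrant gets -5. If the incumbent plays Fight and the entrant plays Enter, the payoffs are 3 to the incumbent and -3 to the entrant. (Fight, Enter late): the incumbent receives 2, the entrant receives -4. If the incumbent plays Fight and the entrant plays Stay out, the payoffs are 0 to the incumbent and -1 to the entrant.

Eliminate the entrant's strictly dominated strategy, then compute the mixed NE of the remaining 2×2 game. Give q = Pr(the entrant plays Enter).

q = 1/8

The entrant's strategy Enter late is strictly dominated by Enter: 3 > 2 and -3 > -4. Eliminate Enter late.
The entrant's mix must leave the incumbent indifferent between Accommodate and Fight.
  the incumbent's expected payoff from Accommodate: q·(-4) + (1−q)·1 = -5q + 1
  the incumbent's expected payoff from Fight: q·3 + (1−q)·0 = 3q
  -5q + 1 = 3q  ⇒  -8q = -1  ⇒  q = 1/8.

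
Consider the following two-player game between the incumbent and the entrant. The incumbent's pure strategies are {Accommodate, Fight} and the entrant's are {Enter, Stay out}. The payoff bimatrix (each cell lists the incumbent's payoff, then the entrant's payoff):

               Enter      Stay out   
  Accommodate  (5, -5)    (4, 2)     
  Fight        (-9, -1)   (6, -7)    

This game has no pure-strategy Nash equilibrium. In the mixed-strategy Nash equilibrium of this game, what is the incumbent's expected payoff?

33/8

The incumbent's indifference between Accommodate and Fight determines the entrant's mixing probability q:
  the incumbent's expected payoff from Accommodate: q·5 + (1−q)·4 = q + 4
  the incumbent's expected payoff from Fight: q·(-9) + (1−q)·6 = -15q + 6
  q + 4 = -15q + 6  ⇒  16q = 2  ⇒  q = 1/8.
At equilibrium the incumbent is indifferent across rows, so the incumbent's payoff equals the payoff from Accommodate: (1/8)·5 + (7/8)·4 = 33/8.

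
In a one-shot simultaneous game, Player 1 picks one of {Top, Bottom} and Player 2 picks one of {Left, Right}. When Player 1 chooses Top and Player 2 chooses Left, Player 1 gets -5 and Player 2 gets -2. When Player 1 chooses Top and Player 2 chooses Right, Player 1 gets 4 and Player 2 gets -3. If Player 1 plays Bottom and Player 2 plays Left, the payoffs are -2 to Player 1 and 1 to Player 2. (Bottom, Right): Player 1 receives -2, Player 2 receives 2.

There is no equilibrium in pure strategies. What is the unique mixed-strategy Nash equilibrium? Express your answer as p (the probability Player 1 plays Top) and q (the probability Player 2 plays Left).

In a mixed equilibrium Player 2 is indifferent between Left and Right; this condition fixes p.
  Player 2's payoff to Left: p·(-2) + (1−p)·1 = -3p + 1
  Player 2's payoff to Right: p·(-3) + (1−p)·2 = -5p + 2
  -3p + 1 = -5p + 2  ⇒  2p = 1  ⇒  p = 1/2.
Player 2's mix must leave Player 1 indifferent between Top and Bottom.
  Player 1's payoff to Top: q·(-5) + (1−q)·4 = -9q + 4
  Player 1's payoff to Bottom: q·(-2) + (1−q)·(-2) = -2
  -9q + 4 = -2  ⇒  -9q = -6  ⇒  q = 2/3.

p = 1/2, q = 2/3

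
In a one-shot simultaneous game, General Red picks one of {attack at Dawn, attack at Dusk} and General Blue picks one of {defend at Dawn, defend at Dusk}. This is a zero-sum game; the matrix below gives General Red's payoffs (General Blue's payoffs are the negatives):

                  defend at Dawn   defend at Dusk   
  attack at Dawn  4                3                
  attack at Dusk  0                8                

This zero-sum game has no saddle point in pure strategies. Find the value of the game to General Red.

v = 32/9

General Blue's mix must leave General Red indifferent between attack at Dawn and attack at Dusk.
  General Red's expected payoff from attack at Dawn: q·4 + (1−q)·3 = q + 3
  General Red's expected payoff from attack at Dusk: q·0 + (1−q)·8 = -8q + 8
  q + 3 = -8q + 8  ⇒  9q = 5  ⇒  q = 5/9.
The value is General Red's expected payoff against this mix (using attack at Dawn): (5/9)·4 + (4/9)·3 = 32/9.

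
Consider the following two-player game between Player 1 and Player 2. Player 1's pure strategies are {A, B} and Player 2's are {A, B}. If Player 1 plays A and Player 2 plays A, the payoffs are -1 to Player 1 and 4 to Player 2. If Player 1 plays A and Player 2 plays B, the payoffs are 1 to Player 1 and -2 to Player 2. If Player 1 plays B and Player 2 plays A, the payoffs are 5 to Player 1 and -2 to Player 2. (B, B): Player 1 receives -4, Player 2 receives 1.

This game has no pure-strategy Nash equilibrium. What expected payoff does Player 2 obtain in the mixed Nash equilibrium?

For Player 2 to be willing to mix, Player 2 must be indifferent between A and B, which pins down Player 1's mix.
  Player 2's expected payoff from A: p·4 + (1−p)·(-2) = 6p - 2
  Player 2's expected payoff from B: p·(-2) + (1−p)·1 = -3p + 1
  6p - 2 = -3p + 1  ⇒  9p = 3  ⇒  p = 1/3.
At equilibrium Player 2 is indifferent across columns, so Player 2's payoff equals the payoff from A: (1/3)·4 + (2/3)·(-2) = 0.

0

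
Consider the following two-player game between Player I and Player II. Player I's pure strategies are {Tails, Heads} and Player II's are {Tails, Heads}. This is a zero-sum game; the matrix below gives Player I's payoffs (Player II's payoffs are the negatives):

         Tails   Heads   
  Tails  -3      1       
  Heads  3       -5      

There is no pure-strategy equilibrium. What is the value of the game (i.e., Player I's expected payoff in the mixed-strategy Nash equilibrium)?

v = -1

In a mixed equilibrium Player I is indifferent between Tails and Heads; this condition fixes q.
  Player I's payoff to Tails: q·(-3) + (1−q)·1 = -4q + 1
  Player I's payoff to Heads: q·3 + (1−q)·(-5) = 8q - 5
  -4q + 1 = 8q - 5  ⇒  -12q = -6  ⇒  q = 1/2.
The value is Player I's expected payoff against this mix (using Tails): (1/2)·(-3) + (1/2)·1 = -1.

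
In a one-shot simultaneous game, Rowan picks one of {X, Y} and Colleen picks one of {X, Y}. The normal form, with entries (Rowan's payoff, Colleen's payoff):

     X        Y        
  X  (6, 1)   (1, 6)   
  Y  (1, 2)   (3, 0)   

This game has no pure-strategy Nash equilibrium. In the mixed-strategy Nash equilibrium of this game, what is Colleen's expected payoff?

Set Colleen's expected payoff from X equal to that from Y:
  Colleen's payoff from X: p·1 + (1−p)·2 = -p + 2
  Colleen's payoff from Y: p·6 + (1−p)·0 = 6p
  -p + 2 = 6p  ⇒  -7p = -2  ⇒  p = 2/7.
At equilibrium Colleen is indifferent across columns, so Colleen's payoff equals the payoff from X: (2/7)·1 + (5/7)·2 = 12/7.

12/7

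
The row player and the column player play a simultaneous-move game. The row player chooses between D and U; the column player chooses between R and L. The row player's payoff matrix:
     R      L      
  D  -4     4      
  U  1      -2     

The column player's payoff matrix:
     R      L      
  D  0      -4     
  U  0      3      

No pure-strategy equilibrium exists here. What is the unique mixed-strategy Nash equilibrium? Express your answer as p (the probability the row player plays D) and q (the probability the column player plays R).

p = 3/7, q = 6/11

The row player's mix must leave the column player indifferent between R and L.
  the column player's payoff to R: p·0 + (1−p)·0 = 0
  the column player's payoff to L: p·(-4) + (1−p)·3 = -7p + 3
  0 = -7p + 3  ⇒  7p = 3  ⇒  p = 3/7.
The column player's mix must leave the row player indifferent between D and U.
  the row player's expected payoff from D: q·(-4) + (1−q)·4 = -8q + 4
  the row player's expected payoff from U: q·1 + (1−q)·(-2) = 3q - 2
  -8q + 4 = 3q - 2  ⇒  -11q = -6  ⇒  q = 6/11.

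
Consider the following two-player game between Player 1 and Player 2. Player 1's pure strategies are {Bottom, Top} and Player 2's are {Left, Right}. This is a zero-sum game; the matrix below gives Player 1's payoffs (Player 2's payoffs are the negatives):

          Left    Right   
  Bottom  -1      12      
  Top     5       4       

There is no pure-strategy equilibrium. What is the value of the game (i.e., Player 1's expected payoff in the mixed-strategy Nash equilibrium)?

Player 2's mix must leave Player 1 indifferent between Bottom and Top.
  Player 1's payoff from Bottom: q·(-1) + (1−q)·12 = -13q + 12
  Player 1's payoff from Top: q·5 + (1−q)·4 = q + 4
  -13q + 12 = q + 4  ⇒  -14q = -8  ⇒  q = 4/7.
The value is Player 1's expected payoff against this mix (using Bottom): (4/7)·(-1) + (3/7)·12 = 32/7.

v = 32/7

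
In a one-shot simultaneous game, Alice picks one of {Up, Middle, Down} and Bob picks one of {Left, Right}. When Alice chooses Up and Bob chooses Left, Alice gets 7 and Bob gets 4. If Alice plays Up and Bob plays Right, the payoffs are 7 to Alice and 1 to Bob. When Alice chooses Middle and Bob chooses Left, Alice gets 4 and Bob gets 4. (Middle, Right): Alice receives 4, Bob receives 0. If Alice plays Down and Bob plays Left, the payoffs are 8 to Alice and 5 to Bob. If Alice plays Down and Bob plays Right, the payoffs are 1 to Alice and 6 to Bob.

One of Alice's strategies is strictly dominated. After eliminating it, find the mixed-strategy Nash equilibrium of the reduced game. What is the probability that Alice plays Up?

p = 1/4

Alice's strategy Middle is strictly dominated by Up: 7 > 4 and 7 > 4. Eliminate Middle.
Set Bob's expected payoff from Left equal to that from Right:
  Bob's payoff from Left: p·4 + (1−p)·5 = -p + 5
  Bob's payoff from Right: p·1 + (1−p)·6 = -5p + 6
  -p + 5 = -5p + 6  ⇒  4p = 1  ⇒  p = 1/4.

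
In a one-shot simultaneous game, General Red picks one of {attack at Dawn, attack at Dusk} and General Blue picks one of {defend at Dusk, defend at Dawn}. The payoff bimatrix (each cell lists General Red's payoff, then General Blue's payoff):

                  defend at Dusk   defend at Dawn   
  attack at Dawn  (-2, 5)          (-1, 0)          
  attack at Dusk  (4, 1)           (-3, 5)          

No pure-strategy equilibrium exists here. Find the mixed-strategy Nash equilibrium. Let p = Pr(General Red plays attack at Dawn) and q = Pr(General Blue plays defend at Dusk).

Set General Blue's expected payoff from defend at Dusk equal to that from defend at Dawn:
  General Blue's payoff from defend at Dusk: p·5 + (1−p)·1 = 4p + 1
  General Blue's payoff from defend at Dawn: p·0 + (1−p)·5 = -5p + 5
  4p + 1 = -5p + 5  ⇒  9p = 4  ⇒  p = 4/9.
General Red's indifference between attack at Dawn and attack at Dusk determines General Blue's mixing probability q:
  General Red's payoff from attack at Dawn: q·(-2) + (1−q)·(-1) = -q - 1
  General Red's payoff from attack at Dusk: q·4 + (1−q)·(-3) = 7q - 3
  -q - 1 = 7q - 3  ⇒  -8q = -2  ⇒  q = 1/4.

p = 4/9, q = 1/4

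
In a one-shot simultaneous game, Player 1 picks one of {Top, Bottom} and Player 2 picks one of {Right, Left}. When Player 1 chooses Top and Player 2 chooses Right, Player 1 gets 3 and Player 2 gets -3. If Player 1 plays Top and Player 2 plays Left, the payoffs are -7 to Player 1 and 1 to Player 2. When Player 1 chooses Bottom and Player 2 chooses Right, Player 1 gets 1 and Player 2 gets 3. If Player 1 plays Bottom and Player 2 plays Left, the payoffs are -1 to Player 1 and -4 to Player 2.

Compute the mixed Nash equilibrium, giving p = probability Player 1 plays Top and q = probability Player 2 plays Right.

Player 2's indifference between Right and Left determines Player 1's mixing probability p:
  Player 2's payoff from Right: p·(-3) + (1−p)·3 = -6p + 3
  Player 2's payoff from Left: p·1 + (1−p)·(-4) = 5p - 4
  -6p + 3 = 5p - 4  ⇒  -11p = -7  ⇒  p = 7/11.
Set Player 1's expected payoff from Top equal to that from Bottom:
  Player 1's payoff from Top: q·3 + (1−q)·(-7) = 10q - 7
  Player 1's payoff from Bottom: q·1 + (1−q)·(-1) = 2q - 1
  10q - 7 = 2q - 1  ⇒  8q = 6  ⇒  q = 3/4.

p = 7/11, q = 3/4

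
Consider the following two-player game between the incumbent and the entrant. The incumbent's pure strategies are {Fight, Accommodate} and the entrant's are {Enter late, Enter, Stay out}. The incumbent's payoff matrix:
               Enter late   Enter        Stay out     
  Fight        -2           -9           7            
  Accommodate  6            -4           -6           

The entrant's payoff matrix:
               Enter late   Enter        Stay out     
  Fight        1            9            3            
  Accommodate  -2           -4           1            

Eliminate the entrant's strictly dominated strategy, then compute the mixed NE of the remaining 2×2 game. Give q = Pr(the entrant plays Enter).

q = 13/18

The entrant's strategy Enter late is strictly dominated by Stay out: 3 > 1 and 1 > -2. Eliminate Enter late.
The entrant's mix must leave the incumbent indifferent between Fight and Accommodate.
  the incumbent's payoff from Fight: q·(-9) + (1−q)·7 = -16q + 7
  the incumbent's payoff from Accommodate: q·(-4) + (1−q)·(-6) = 2q - 6
  -16q + 7 = 2q - 6  ⇒  -18q = -13  ⇒  q = 13/18.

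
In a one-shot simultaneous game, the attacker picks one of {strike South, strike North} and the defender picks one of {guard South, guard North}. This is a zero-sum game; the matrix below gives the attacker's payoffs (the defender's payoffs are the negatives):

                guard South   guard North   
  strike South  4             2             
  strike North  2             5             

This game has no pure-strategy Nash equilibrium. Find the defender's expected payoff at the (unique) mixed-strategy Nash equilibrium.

-16/5

The attacker's mix must leave the defender indifferent between guard South and guard North.
  the defender's expected payoff from guard South: p·(-4) + (1−p)·(-2) = -2p - 2
  the defender's expected payoff from guard North: p·(-2) + (1−p)·(-5) = 3p - 5
  -2p - 2 = 3p - 5  ⇒  -5p = -3  ⇒  p = 3/5.
At equilibrium the defender is indifferent across columns, so the defender's payoff equals the payoff from guard South: (3/5)·(-4) + (2/5)·(-2) = -16/5.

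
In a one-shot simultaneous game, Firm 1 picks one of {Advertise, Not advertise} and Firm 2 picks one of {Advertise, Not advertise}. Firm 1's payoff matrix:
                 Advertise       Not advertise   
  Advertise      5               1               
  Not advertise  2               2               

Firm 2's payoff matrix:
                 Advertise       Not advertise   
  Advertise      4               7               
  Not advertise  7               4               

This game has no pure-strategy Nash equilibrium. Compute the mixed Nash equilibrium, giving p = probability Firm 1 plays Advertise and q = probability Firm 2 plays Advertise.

p = 1/2, q = 1/4

For Firm 2 to be willing to mix, Firm 2 must be indifferent between Advertise and Not advertise, which pins down Firm 1's mix.
  Firm 2's payoff from Advertise: p·4 + (1−p)·7 = -3p + 7
  Firm 2's payoff from Not advertise: p·7 + (1−p)·4 = 3p + 4
  -3p + 7 = 3p + 4  ⇒  -6p = -3  ⇒  p = 1/2.
Firm 2's mix must leave Firm 1 indifferent between Advertise and Not advertise.
  Firm 1's expected payoff from Advertise: q·5 + (1−q)·1 = 4q + 1
  Firm 1's expected payoff from Not advertise: q·2 + (1−q)·2 = 2
  4q + 1 = 2  ⇒  4q = 1  ⇒  q = 1/4.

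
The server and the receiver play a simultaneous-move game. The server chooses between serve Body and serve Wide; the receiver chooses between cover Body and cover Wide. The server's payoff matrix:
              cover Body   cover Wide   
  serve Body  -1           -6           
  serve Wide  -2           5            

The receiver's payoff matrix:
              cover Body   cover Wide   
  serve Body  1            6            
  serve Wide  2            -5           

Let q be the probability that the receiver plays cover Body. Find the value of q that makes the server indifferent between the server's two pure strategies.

q = 11/12

The server's indifference between serve Body and serve Wide determines the receiver's mixing probability q:
  the server's expected payoff from serve Body: q·(-1) + (1−q)·(-6) = 5q - 6
  the server's expected payoff from serve Wide: q·(-2) + (1−q)·5 = -7q + 5
  5q - 6 = -7q + 5  ⇒  12q = 11  ⇒  q = 11/12.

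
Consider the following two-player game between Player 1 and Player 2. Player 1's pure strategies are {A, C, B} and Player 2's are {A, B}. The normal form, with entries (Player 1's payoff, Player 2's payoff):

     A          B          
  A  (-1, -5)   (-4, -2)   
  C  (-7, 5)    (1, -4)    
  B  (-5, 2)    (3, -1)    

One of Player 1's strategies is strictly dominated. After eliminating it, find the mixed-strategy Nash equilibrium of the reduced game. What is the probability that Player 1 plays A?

p = 1/2

Player 1's strategy C is strictly dominated by B: -5 > -7 and 3 > 1. Eliminate C.
For Player 2 to be willing to mix, Player 2 must be indifferent between A and B, which pins down Player 1's mix.
  Player 2's expected payoff from A: p·(-5) + (1−p)·2 = -7p + 2
  Player 2's expected payoff from B: p·(-2) + (1−p)·(-1) = -p - 1
  -7p + 2 = -p - 1  ⇒  -6p = -3  ⇒  p = 1/2.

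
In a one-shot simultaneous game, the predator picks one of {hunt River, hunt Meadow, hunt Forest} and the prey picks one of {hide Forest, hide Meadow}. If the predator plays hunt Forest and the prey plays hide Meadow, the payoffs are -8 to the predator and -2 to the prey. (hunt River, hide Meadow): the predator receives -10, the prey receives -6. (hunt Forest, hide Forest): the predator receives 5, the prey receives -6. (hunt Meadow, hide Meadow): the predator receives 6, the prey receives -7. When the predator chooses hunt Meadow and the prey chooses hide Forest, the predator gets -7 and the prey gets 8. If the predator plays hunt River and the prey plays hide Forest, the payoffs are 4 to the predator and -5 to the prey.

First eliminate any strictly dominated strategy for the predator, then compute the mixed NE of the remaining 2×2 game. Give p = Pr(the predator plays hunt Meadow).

p = 4/19

The predator's strategy hunt River is strictly dominated by hunt Forest: 5 > 4 and -8 > -10. Eliminate hunt River.
In a mixed equilibrium the prey is indifferent between hide Forest and hide Meadow; this condition fixes p.
  the prey's payoff from hide Forest: p·8 + (1−p)·(-6) = 14p - 6
  the prey's payoff from hide Meadow: p·(-7) + (1−p)·(-2) = -5p - 2
  14p - 6 = -5p - 2  ⇒  19p = 4  ⇒  p = 4/19.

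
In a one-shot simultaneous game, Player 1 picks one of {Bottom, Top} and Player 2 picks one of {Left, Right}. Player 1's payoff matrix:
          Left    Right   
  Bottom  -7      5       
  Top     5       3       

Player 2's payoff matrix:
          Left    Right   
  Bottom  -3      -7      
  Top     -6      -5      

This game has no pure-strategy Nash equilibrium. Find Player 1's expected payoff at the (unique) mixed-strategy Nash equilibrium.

23/7

For Player 1 to be willing to mix, Player 1 must be indifferent between Bottom and Top, which pins down Player 2's mix.
  Player 1's expected payoff from Bottom: q·(-7) + (1−q)·5 = -12q + 5
  Player 1's expected payoff from Top: q·5 + (1−q)·3 = 2q + 3
  -12q + 5 = 2q + 3  ⇒  -14q = -2  ⇒  q = 1/7.
At equilibrium Player 1 is indifferent across rows, so Player 1's payoff equals the payoff from Bottom: (1/7)·(-7) + (6/7)·5 = 23/7.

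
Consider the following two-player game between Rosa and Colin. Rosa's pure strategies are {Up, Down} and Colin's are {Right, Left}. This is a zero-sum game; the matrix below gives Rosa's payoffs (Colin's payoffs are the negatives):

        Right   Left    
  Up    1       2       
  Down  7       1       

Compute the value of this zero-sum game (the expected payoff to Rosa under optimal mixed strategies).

v = 13/7

In a mixed equilibrium Rosa is indifferent between Up and Down; this condition fixes q.
  Rosa's payoff from Up: q·1 + (1−q)·2 = -q + 2
  Rosa's payoff from Down: q·7 + (1−q)·1 = 6q + 1
  -q + 2 = 6q + 1  ⇒  -7q = -1  ⇒  q = 1/7.
The value is Rosa's expected payoff against this mix (using Up): (1/7)·1 + (6/7)·2 = 13/7.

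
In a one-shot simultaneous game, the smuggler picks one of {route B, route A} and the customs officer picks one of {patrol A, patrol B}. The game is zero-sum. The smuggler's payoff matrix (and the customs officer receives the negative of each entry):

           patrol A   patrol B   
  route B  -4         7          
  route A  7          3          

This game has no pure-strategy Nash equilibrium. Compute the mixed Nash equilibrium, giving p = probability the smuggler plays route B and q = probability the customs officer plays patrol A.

The customs officer's indifference between patrol A and patrol B determines the smuggler's mixing probability p:
  the customs officer's expected payoff from patrol A: p·4 + (1−p)·(-7) = 11p - 7
  the customs officer's expected payoff from patrol B: p·(-7) + (1−p)·(-3) = -4p - 3
  11p - 7 = -4p - 3  ⇒  15p = 4  ⇒  p = 4/15.
For the smuggler to be willing to mix, the smuggler must be indifferent between route B and route A, which pins down the customs officer's mix.
  the smuggler's expected payoff from route B: q·(-4) + (1−q)·7 = -11q + 7
  the smuggler's expected payoff from route A: q·7 + (1−q)·3 = 4q + 3
  -11q + 7 = 4q + 3  ⇒  -15q = -4  ⇒  q = 4/15.

p = 4/15, q = 4/15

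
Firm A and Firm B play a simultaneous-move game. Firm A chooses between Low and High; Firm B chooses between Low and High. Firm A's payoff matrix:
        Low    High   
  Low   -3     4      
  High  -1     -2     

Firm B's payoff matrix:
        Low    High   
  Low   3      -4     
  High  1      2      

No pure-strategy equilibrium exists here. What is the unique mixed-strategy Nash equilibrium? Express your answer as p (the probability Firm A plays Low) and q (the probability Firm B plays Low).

In a mixed equilibrium Firm B is indifferent between Low and High; this condition fixes p.
  Firm B's payoff from Low: p·3 + (1−p)·1 = 2p + 1
  Firm B's payoff from High: p·(-4) + (1−p)·2 = -6p + 2
  2p + 1 = -6p + 2  ⇒  8p = 1  ⇒  p = 1/8.
For Firm A to be willing to mix, Firm A must be indifferent between Low and High, which pins down Firm B's mix.
  Firm A's expected payoff from Low: q·(-3) + (1−q)·4 = -7q + 4
  Firm A's expected payoff from High: q·(-1) + (1−q)·(-2) = q - 2
  -7q + 4 = q - 2  ⇒  -8q = -6  ⇒  q = 3/4.

p = 1/8, q = 3/4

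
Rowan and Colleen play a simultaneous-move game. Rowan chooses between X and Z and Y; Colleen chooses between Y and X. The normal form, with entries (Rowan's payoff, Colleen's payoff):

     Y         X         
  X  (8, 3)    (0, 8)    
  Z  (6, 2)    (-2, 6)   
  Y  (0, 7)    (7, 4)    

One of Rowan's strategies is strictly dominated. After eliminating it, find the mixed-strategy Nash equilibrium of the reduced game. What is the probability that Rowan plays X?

p = 3/8

Rowan's strategy Z is strictly dominated by X: 8 > 6 and 0 > -2. Eliminate Z.
In a mixed equilibrium Colleen is indifferent between Y and X; this condition fixes p.
  Colleen's payoff from Y: p·3 + (1−p)·7 = -4p + 7
  Colleen's payoff from X: p·8 + (1−p)·4 = 4p + 4
  -4p + 7 = 4p + 4  ⇒  -8p = -3  ⇒  p = 3/8.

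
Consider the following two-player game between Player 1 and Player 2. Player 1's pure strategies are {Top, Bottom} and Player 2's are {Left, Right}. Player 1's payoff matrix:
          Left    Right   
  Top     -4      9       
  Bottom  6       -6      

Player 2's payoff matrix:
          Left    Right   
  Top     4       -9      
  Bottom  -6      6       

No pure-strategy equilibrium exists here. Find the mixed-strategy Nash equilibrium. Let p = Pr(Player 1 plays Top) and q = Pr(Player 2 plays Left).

In a mixed equilibrium Player 2 is indifferent between Left and Right; this condition fixes p.
  Player 2's payoff to Left: p·4 + (1−p)·(-6) = 10p - 6
  Player 2's payoff to Right: p·(-9) + (1−p)·6 = -15p + 6
  10p - 6 = -15p + 6  ⇒  25p = 12  ⇒  p = 12/25.
For Player 1 to be willing to mix, Player 1 must be indifferent between Top and Bottom, which pins down Player 2's mix.
  Player 1's payoff to Top: q·(-4) + (1−q)·9 = -13q + 9
  Player 1's payoff to Bottom: q·6 + (1−q)·(-6) = 12q - 6
  -13q + 9 = 12q - 6  ⇒  -25q = -15  ⇒  q = 3/5.

p = 12/25, q = 3/5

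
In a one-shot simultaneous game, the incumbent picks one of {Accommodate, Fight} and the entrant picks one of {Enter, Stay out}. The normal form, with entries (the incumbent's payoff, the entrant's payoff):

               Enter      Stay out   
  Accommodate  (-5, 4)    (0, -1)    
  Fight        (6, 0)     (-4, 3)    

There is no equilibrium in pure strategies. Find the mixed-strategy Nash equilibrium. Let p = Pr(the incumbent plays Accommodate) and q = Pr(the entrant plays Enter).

p = 3/8, q = 4/15

The entrant's indifference between Enter and Stay out determines the incumbent's mixing probability p:
  the entrant's payoff to Enter: p·4 + (1−p)·0 = 4p
  the entrant's payoff to Stay out: p·(-1) + (1−p)·3 = -4p + 3
  4p = -4p + 3  ⇒  8p = 3  ⇒  p = 3/8.
The entrant's mix must leave the incumbent indifferent between Accommodate and Fight.
  the incumbent's payoff from Accommodate: q·(-5) + (1−q)·0 = -5q
  the incumbent's payoff from Fight: q·6 + (1−q)·(-4) = 10q - 4
  -5q = 10q - 4  ⇒  -15q = -4  ⇒  q = 4/15.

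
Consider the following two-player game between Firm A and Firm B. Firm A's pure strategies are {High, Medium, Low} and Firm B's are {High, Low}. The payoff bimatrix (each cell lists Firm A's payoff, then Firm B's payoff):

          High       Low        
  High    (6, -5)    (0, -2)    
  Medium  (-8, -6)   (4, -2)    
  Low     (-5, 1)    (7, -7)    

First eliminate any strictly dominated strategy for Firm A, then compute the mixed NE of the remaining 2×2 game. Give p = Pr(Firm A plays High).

p = 8/11

Firm A's strategy Medium is strictly dominated by Low: -5 > -8 and 7 > 4. Eliminate Medium.
Set Firm B's expected payoff from High equal to that from Low:
  Firm B's payoff from High: p·(-5) + (1−p)·1 = -6p + 1
  Firm B's payoff from Low: p·(-2) + (1−p)·(-7) = 5p - 7
  -6p + 1 = 5p - 7  ⇒  -11p = -8  ⇒  p = 8/11.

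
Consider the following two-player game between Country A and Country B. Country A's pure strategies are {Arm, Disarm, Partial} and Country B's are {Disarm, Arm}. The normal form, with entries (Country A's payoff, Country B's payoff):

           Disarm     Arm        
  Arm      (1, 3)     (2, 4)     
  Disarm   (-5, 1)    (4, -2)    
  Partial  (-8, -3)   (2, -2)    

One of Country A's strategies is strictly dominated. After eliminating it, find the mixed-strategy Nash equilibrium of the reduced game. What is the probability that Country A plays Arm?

Country A's strategy Partial is strictly dominated by Disarm: -5 > -8 and 4 > 2. Eliminate Partial.
Country A's mix must leave Country B indifferent between Disarm and Arm.
  Country B's payoff from Disarm: p·3 + (1−p)·1 = 2p + 1
  Country B's payoff from Arm: p·4 + (1−p)·(-2) = 6p - 2
  2p + 1 = 6p - 2  ⇒  -4p = -3  ⇒  p = 3/4.

p = 3/4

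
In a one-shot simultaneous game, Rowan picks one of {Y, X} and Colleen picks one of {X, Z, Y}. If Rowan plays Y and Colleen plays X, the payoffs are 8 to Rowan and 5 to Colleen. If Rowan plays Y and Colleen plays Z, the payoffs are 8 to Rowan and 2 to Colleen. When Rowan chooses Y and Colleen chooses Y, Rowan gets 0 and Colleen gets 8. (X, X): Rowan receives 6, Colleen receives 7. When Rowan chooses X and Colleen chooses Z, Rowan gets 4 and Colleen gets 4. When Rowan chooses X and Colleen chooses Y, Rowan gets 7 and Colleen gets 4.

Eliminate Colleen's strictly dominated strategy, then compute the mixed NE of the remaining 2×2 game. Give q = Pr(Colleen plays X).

Colleen's strategy Z is strictly dominated by X: 5 > 2 and 7 > 4. Eliminate Z.
In a mixed equilibrium Rowan is indifferent between Y and X; this condition fixes q.
  Rowan's payoff from Y: q·8 + (1−q)·0 = 8q
  Rowan's payoff from X: q·6 + (1−q)·7 = -q + 7
  8q = -q + 7  ⇒  9q = 7  ⇒  q = 7/9.

q = 7/9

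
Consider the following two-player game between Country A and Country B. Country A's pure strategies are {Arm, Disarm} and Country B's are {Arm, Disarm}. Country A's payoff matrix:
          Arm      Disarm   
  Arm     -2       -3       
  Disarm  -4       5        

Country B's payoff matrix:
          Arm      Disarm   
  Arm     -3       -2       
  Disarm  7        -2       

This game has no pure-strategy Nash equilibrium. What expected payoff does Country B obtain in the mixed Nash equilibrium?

Country B's indifference between Arm and Disarm determines Country A's mixing probability p:
  Country B's expected payoff from Arm: p·(-3) + (1−p)·7 = -10p + 7
  Country B's expected payoff from Disarm: p·(-2) + (1−p)·(-2) = -2
  -10p + 7 = -2  ⇒  -10p = -9  ⇒  p = 9/10.
At equilibrium Country B is indifferent across columns, so Country B's payoff equals the payoff from Arm: (9/10)·(-3) + (1/10)·7 = -2.

-2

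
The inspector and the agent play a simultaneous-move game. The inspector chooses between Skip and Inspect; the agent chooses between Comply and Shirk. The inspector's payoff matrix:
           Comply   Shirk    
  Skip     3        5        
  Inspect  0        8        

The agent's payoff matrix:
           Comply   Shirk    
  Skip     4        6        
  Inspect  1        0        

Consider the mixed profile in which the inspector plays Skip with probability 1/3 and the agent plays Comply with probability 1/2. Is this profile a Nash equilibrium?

Check the agent's indifference given the inspector's mix p = 1/3:
  payoff from Comply = 2; payoff from Shirk = 2 — equal.
Check the inspector's indifference given the agent's mix q = 1/2:
  payoff from Skip = 4; payoff from Inspect = 4 — equal.
Both players are indifferent, so neither can profitably deviate.

Yes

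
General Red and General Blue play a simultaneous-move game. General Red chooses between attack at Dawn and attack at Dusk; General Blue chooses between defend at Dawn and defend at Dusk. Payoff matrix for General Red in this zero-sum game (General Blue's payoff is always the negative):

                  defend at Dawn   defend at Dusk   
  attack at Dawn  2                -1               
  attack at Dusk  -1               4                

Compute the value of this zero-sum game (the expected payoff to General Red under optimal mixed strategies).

v = 7/8

Set General Red's expected payoff from attack at Dawn equal to that from attack at Dusk:
  General Red's expected payoff from attack at Dawn: q·2 + (1−q)·(-1) = 3q - 1
  General Red's expected payoff from attack at Dusk: q·(-1) + (1−q)·4 = -5q + 4
  3q - 1 = -5q + 4  ⇒  8q = 5  ⇒  q = 5/8.
The value is General Red's expected payoff against this mix (using attack at Dawn): (5/8)·2 + (3/8)·(-1) = 7/8.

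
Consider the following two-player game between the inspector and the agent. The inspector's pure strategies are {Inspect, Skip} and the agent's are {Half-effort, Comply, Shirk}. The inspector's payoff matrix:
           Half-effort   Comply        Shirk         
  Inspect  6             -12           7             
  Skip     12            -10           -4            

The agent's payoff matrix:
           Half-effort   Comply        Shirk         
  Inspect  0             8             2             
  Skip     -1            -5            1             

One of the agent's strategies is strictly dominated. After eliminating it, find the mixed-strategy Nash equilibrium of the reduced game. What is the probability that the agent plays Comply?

The agent's strategy Half-effort is strictly dominated by Shirk: 2 > 0 and 1 > -1. Eliminate Half-effort.
For the inspector to be willing to mix, the inspector must be indifferent between Inspect and Skip, which pins down the agent's mix.
  the inspector's expected payoff from Inspect: q·(-12) + (1−q)·7 = -19q + 7
  the inspector's expected payoff from Skip: q·(-10) + (1−q)·(-4) = -6q - 4
  -19q + 7 = -6q - 4  ⇒  -13q = -11  ⇒  q = 11/13.

q = 11/13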